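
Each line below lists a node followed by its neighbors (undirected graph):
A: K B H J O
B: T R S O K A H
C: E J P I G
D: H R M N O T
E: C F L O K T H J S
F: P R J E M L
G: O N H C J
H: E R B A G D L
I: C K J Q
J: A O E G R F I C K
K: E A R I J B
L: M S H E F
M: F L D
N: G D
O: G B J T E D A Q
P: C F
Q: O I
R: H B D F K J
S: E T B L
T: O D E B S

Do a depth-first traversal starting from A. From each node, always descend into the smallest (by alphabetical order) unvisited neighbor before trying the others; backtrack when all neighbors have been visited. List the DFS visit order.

Visit A
A → B
B → H
H → D
D → M
M → F
F → E
E → C
C → G
G → J
J → I
I → K
K → R
I → Q
Q → O
O → T
T → S
S → L
G → N
C → P

A → B → H → D → M → F → E → C → G → J → I → K → R → Q → O → T → S → L → N → P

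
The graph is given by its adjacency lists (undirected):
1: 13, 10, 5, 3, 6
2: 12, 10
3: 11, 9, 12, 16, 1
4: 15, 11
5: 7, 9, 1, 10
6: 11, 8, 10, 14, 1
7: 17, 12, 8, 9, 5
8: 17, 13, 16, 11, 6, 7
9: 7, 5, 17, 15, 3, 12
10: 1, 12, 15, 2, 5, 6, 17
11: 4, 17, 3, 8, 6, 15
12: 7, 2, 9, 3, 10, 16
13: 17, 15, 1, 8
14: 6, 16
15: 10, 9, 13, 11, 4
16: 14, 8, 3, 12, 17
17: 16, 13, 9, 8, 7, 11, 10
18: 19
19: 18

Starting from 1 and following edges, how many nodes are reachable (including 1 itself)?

17

BFS from 1 visits: 1, 3, 5, 6, 10, 13, 9, 11, 12, 16, 7, 8, 14, 2, 15, 17, 4
Reachable nodes: 17 of 19 total.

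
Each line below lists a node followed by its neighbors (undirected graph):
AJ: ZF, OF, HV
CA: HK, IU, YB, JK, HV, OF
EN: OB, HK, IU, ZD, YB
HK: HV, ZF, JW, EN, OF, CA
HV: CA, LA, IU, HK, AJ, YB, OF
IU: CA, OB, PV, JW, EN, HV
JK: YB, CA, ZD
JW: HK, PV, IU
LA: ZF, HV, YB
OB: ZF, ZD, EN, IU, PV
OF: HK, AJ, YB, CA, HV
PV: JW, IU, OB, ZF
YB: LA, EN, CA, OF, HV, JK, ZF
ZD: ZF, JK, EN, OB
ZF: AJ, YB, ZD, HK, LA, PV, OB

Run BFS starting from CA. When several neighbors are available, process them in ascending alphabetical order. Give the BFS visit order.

CA -> HK -> HV -> IU -> JK -> OF -> YB -> EN -> JW -> ZF -> AJ -> LA -> OB -> PV -> ZD

Visit CA; enqueue HK, HV, IU, JK, OF, YB → queue [HK, HV, IU, JK, OF, YB]
Visit HK; enqueue EN, JW, ZF → queue [HV, IU, JK, OF, YB, EN, JW, ZF]
Visit HV; enqueue AJ, LA → queue [IU, JK, OF, YB, EN, JW, ZF, AJ, LA]
Visit IU; enqueue OB, PV → queue [JK, OF, YB, EN, JW, ZF, AJ, LA, OB, PV]
Visit JK; enqueue ZD → queue [OF, YB, EN, JW, ZF, AJ, LA, OB, PV, ZD]
Visit OF → queue [YB, EN, JW, ZF, AJ, LA, OB, PV, ZD]
Visit YB → queue [EN, JW, ZF, AJ, LA, OB, PV, ZD]
Visit EN → queue [JW, ZF, AJ, LA, OB, PV, ZD]
Visit JW → queue [ZF, AJ, LA, OB, PV, ZD]
Visit ZF → queue [AJ, LA, OB, PV, ZD]
Visit AJ → queue [LA, OB, PV, ZD]
Visit LA → queue [OB, PV, ZD]
Visit OB → queue [PV, ZD]
Visit PV → queue [ZD]
Visit ZD → queue []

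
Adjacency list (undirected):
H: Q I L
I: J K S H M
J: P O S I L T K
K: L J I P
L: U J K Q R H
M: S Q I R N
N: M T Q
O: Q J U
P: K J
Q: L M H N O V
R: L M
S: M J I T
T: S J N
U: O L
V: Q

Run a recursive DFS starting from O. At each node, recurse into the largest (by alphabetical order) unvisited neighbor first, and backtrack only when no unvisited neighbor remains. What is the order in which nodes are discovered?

O U L R M S T N Q V H I K P J

Visit O
O → U
U → L
L → R
R → M
M → S
S → T
T → N
N → Q
Q → V
Q → H
H → I
I → K
K → P
P → J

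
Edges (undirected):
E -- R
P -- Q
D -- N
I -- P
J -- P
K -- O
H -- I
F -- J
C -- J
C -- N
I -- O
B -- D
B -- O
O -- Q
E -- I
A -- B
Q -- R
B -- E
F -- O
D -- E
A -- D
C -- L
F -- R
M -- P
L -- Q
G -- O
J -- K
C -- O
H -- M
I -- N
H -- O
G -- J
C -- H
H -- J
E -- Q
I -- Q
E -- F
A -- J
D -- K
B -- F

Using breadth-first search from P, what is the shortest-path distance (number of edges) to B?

3

Level 0: P
Level 1: I, J, M, Q
Level 2: A, C, E, F, G, H, K, L, N, O, R
Level 3: B, D
B first appears at level 3.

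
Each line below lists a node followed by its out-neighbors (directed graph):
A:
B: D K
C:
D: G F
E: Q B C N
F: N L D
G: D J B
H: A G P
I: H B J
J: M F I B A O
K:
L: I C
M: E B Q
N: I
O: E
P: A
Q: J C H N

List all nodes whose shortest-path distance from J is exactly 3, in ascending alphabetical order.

Level 0: J
Level 1: A, B, F, I, M, O
Level 2: D, E, H, K, L, N, Q
Level 3: C, G, P

C, G, P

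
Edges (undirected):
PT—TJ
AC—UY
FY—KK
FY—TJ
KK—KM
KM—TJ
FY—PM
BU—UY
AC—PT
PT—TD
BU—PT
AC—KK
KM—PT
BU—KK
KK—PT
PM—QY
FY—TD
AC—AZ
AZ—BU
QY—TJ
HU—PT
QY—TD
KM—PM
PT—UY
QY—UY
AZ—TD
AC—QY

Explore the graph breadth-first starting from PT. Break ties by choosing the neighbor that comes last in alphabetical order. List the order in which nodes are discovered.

Visit PT; enqueue UY, TJ, TD, KM, KK, HU, BU, AC → queue [UY, TJ, TD, KM, KK, HU, BU, AC]
Visit UY; enqueue QY → queue [TJ, TD, KM, KK, HU, BU, AC, QY]
Visit TJ; enqueue FY → queue [TD, KM, KK, HU, BU, AC, QY, FY]
Visit TD; enqueue AZ → queue [KM, KK, HU, BU, AC, QY, FY, AZ]
Visit KM; enqueue PM → queue [KK, HU, BU, AC, QY, FY, AZ, PM]
Visit KK → queue [HU, BU, AC, QY, FY, AZ, PM]
Visit HU → queue [BU, AC, QY, FY, AZ, PM]
Visit BU → queue [AC, QY, FY, AZ, PM]
Visit AC → queue [QY, FY, AZ, PM]
Visit QY → queue [FY, AZ, PM]
Visit FY → queue [AZ, PM]
Visit AZ → queue [PM]
Visit PM → queue []

PT, UY, TJ, TD, KM, KK, HU, BU, AC, QY, FY, AZ, PM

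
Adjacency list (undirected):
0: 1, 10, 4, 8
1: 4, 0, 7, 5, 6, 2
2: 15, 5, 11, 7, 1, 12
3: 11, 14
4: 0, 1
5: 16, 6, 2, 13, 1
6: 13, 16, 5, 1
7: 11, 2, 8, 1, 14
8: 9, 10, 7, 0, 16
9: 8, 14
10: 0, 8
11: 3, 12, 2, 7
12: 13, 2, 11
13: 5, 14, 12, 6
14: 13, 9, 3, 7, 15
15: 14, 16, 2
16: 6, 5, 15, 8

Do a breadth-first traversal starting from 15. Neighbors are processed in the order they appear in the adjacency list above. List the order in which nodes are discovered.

Visit 15; enqueue 14, 16, 2 → queue [14, 16, 2]
Visit 14; enqueue 13, 9, 3, 7 → queue [16, 2, 13, 9, 3, 7]
Visit 16; enqueue 6, 5, 8 → queue [2, 13, 9, 3, 7, 6, 5, 8]
Visit 2; enqueue 11, 1, 12 → queue [13, 9, 3, 7, 6, 5, 8, 11, 1, 12]
Visit 13 → queue [9, 3, 7, 6, 5, 8, 11, 1, 12]
Visit 9 → queue [3, 7, 6, 5, 8, 11, 1, 12]
Visit 3 → queue [7, 6, 5, 8, 11, 1, 12]
Visit 7 → queue [6, 5, 8, 11, 1, 12]
Visit 6 → queue [5, 8, 11, 1, 12]
Visit 5 → queue [8, 11, 1, 12]
Visit 8; enqueue 10, 0 → queue [11, 1, 12, 10, 0]
Visit 11 → queue [1, 12, 10, 0]
Visit 1; enqueue 4 → queue [12, 10, 0, 4]
Visit 12 → queue [10, 0, 4]
Visit 10 → queue [0, 4]
Visit 0 → queue [4]
Visit 4 → queue []

15 14 16 2 13 9 3 7 6 5 8 11 1 12 10 0 4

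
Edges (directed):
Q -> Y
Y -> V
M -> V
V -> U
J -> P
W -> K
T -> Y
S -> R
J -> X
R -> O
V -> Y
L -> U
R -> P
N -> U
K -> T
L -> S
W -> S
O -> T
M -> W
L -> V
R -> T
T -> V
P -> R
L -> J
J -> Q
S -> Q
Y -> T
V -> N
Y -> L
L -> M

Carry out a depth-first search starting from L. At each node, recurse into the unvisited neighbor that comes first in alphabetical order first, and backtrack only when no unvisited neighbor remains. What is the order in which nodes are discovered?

L, J, P, R, O, T, V, N, U, Y, Q, X, M, W, K, S

Visit L
L → J
J → P
P → R
R → O
O → T
T → V
V → N
N → U
V → Y
J → Q
J → X
L → M
M → W
W → K
W → S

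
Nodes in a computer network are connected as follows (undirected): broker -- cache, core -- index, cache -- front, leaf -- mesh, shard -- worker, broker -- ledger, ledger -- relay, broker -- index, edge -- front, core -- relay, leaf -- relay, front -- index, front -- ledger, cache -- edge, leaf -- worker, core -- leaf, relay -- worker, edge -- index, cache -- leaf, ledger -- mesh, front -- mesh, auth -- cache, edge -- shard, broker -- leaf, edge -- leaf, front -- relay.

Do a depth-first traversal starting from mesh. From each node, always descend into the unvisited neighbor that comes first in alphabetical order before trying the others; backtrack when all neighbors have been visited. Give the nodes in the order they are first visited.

mesh, front, cache, auth, broker, index, core, leaf, edge, shard, worker, relay, ledger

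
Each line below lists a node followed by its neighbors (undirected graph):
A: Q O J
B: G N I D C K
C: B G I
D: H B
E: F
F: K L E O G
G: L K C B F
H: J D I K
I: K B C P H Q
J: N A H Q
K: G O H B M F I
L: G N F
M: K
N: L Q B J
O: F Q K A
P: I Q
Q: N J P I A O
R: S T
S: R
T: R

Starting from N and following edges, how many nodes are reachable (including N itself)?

17

BFS from N visits: N, B, J, L, Q, C, D, G, I, K, A, H, F, O, P, M, E
Reachable nodes: 17 of 20 total.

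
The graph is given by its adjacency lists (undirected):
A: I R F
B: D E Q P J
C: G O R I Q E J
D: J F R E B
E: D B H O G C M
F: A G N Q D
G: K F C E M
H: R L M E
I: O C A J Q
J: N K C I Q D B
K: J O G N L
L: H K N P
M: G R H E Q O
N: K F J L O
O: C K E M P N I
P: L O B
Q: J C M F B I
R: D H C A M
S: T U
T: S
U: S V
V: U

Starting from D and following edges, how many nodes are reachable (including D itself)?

18

BFS from D visits: D, R, J, F, E, B, M, H, C, A, Q, N, K, I, G, O, P, L
Reachable nodes: 18 of 22 total.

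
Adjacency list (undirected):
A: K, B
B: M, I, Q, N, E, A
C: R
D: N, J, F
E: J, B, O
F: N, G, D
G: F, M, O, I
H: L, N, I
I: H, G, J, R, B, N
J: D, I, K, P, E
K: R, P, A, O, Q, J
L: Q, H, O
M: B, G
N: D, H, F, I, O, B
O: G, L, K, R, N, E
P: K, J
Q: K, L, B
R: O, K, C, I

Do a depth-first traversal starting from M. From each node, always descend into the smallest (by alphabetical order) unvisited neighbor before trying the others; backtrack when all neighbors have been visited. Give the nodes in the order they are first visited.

Visit M
M → B
B → A
A → K
K → J
J → D
D → F
F → G
G → I
I → H
H → L
L → O
O → E
O → N
O → R
R → C
L → Q
J → P

M B A K J D F G I H L O E N R C Q P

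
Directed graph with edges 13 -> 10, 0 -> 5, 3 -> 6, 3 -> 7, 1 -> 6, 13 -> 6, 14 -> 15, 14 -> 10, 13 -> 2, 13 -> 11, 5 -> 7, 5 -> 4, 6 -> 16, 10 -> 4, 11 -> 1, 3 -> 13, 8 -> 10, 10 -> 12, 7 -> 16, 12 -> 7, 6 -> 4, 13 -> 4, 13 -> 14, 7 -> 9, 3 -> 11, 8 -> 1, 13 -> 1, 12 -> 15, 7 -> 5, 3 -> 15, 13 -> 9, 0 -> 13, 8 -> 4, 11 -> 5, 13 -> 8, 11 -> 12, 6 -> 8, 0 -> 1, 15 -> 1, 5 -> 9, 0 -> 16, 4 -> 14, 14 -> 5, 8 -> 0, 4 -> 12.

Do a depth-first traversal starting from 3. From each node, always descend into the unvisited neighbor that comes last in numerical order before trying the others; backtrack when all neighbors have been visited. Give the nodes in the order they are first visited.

3 → 15 → 1 → 6 → 16 → 8 → 10 → 12 → 7 → 9 → 5 → 4 → 14 → 0 → 13 → 11 → 2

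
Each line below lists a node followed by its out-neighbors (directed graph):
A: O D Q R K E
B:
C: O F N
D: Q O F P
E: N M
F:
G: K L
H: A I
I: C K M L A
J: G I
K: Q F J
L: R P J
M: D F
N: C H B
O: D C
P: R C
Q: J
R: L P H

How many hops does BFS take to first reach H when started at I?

Level 0: I
Level 1: A, C, K, L, M
Level 2: D, E, F, J, N, O, P, Q, R
Level 3: B, G, H
H first appears at level 3.

3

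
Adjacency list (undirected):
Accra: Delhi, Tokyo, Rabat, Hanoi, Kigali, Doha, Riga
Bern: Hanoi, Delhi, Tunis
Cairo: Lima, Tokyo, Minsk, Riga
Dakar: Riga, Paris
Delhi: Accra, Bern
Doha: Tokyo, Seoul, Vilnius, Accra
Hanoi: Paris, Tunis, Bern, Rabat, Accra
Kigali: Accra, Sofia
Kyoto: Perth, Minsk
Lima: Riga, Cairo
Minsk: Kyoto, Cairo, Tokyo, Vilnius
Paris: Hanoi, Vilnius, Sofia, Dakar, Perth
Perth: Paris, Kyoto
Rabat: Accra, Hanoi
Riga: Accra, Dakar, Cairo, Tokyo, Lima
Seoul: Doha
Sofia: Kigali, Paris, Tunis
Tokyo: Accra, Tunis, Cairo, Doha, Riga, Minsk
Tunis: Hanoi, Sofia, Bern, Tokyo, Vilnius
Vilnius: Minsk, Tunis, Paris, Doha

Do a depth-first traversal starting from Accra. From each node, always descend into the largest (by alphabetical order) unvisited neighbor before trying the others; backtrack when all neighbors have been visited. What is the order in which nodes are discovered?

Accra Tokyo Tunis Vilnius Paris Sofia Kigali Perth Kyoto Minsk Cairo Riga Lima Dakar Hanoi Rabat Bern Delhi Doha Seoul

Visit Accra
Accra → Tokyo
Tokyo → Tunis
Tunis → Vilnius
Vilnius → Paris
Paris → Sofia
Sofia → Kigali
Paris → Perth
Perth → Kyoto
Kyoto → Minsk
Minsk → Cairo
Cairo → Riga
Riga → Lima
Riga → Dakar
Paris → Hanoi
Hanoi → Rabat
Hanoi → Bern
Bern → Delhi
Vilnius → Doha
Doha → Seoul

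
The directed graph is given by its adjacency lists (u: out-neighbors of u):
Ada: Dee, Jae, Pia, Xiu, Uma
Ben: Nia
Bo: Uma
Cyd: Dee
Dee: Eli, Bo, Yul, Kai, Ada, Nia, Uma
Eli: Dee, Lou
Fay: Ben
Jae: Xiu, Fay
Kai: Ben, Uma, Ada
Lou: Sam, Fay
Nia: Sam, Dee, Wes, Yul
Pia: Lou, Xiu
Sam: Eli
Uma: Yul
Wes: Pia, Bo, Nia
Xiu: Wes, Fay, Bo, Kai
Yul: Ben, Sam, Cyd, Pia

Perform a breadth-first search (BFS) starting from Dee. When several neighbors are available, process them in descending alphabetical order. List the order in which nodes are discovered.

Visit Dee; enqueue Yul, Uma, Nia, Kai, Eli, Bo, Ada → queue [Yul, Uma, Nia, Kai, Eli, Bo, Ada]
Visit Yul; enqueue Sam, Pia, Cyd, Ben → queue [Uma, Nia, Kai, Eli, Bo, Ada, Sam, Pia, Cyd, Ben]
Visit Uma → queue [Nia, Kai, Eli, Bo, Ada, Sam, Pia, Cyd, Ben]
Visit Nia; enqueue Wes → queue [Kai, Eli, Bo, Ada, Sam, Pia, Cyd, Ben, Wes]
Visit Kai → queue [Eli, Bo, Ada, Sam, Pia, Cyd, Ben, Wes]
Visit Eli; enqueue Lou → queue [Bo, Ada, Sam, Pia, Cyd, Ben, Wes, Lou]
Visit Bo → queue [Ada, Sam, Pia, Cyd, Ben, Wes, Lou]
Visit Ada; enqueue Xiu, Jae → queue [Sam, Pia, Cyd, Ben, Wes, Lou, Xiu, Jae]
Visit Sam → queue [Pia, Cyd, Ben, Wes, Lou, Xiu, Jae]
Visit Pia → queue [Cyd, Ben, Wes, Lou, Xiu, Jae]
Visit Cyd → queue [Ben, Wes, Lou, Xiu, Jae]
Visit Ben → queue [Wes, Lou, Xiu, Jae]
Visit Wes → queue [Lou, Xiu, Jae]
Visit Lou; enqueue Fay → queue [Xiu, Jae, Fay]
Visit Xiu → queue [Jae, Fay]
Visit Jae → queue [Fay]
Visit Fay → queue []

Dee Yul Uma Nia Kai Eli Bo Ada Sam Pia Cyd Ben Wes Lou Xiu Jae Fay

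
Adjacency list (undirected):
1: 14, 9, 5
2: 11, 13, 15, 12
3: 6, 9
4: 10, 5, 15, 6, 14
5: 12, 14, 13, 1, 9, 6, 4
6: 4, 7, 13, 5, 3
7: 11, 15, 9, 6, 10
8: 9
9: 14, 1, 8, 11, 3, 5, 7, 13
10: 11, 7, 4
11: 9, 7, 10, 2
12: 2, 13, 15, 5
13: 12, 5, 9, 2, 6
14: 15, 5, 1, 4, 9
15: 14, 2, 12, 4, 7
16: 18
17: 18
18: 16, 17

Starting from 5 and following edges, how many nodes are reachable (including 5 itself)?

15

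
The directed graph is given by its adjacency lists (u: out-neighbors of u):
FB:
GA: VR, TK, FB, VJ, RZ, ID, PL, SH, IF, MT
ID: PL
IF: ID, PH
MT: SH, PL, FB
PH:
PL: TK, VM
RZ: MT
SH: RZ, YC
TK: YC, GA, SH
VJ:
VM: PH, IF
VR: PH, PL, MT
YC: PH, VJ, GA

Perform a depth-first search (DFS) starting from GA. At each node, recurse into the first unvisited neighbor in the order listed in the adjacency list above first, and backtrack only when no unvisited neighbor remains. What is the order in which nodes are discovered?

Visit GA
GA → VR
VR → PH
VR → PL
PL → TK
TK → YC
YC → VJ
TK → SH
SH → RZ
RZ → MT
MT → FB
PL → VM
VM → IF
IF → ID

GA VR PH PL TK YC VJ SH RZ MT FB VM IF ID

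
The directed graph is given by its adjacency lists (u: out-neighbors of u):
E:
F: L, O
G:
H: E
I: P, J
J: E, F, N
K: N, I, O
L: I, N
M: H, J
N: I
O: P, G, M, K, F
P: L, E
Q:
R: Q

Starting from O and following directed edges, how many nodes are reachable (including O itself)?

12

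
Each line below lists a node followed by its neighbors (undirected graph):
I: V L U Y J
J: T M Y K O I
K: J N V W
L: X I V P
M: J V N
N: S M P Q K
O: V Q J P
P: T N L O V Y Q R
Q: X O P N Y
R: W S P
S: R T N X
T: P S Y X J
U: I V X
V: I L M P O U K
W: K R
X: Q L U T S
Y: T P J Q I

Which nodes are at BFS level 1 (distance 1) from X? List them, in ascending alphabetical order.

L, Q, S, T, U

Level 0: X
Level 1: L, Q, S, T, U
Level 2: I, J, N, O, P, R, V, Y
Level 3: K, M, W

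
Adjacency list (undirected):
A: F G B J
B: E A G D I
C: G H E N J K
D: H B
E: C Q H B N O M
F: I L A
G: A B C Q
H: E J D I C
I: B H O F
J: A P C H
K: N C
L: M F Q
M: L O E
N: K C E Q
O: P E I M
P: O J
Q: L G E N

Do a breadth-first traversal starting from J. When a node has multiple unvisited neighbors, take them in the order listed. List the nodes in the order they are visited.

Visit J; enqueue A, P, C, H → queue [A, P, C, H]
Visit A; enqueue F, G, B → queue [P, C, H, F, G, B]
Visit P; enqueue O → queue [C, H, F, G, B, O]
Visit C; enqueue E, N, K → queue [H, F, G, B, O, E, N, K]
Visit H; enqueue D, I → queue [F, G, B, O, E, N, K, D, I]
Visit F; enqueue L → queue [G, B, O, E, N, K, D, I, L]
Visit G; enqueue Q → queue [B, O, E, N, K, D, I, L, Q]
Visit B → queue [O, E, N, K, D, I, L, Q]
Visit O; enqueue M → queue [E, N, K, D, I, L, Q, M]
Visit E → queue [N, K, D, I, L, Q, M]
Visit N → queue [K, D, I, L, Q, M]
Visit K → queue [D, I, L, Q, M]
Visit D → queue [I, L, Q, M]
Visit I → queue [L, Q, M]
Visit L → queue [Q, M]
Visit Q → queue [M]
Visit M → queue []

J, A, P, C, H, F, G, B, O, E, N, K, D, I, L, Q, M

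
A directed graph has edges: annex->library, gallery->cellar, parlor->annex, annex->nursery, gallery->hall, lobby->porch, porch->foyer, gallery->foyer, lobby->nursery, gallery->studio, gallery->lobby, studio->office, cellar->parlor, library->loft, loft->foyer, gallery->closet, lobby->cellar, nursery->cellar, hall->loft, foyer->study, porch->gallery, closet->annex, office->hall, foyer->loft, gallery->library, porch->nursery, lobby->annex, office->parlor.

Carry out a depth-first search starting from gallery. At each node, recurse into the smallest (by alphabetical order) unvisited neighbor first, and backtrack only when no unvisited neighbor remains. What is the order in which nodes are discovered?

gallery -> cellar -> parlor -> annex -> library -> loft -> foyer -> study -> nursery -> closet -> hall -> lobby -> porch -> studio -> office

Visit gallery
gallery → cellar
cellar → parlor
parlor → annex
annex → library
library → loft
loft → foyer
foyer → study
annex → nursery
gallery → closet
gallery → hall
gallery → lobby
lobby → porch
gallery → studio
studio → office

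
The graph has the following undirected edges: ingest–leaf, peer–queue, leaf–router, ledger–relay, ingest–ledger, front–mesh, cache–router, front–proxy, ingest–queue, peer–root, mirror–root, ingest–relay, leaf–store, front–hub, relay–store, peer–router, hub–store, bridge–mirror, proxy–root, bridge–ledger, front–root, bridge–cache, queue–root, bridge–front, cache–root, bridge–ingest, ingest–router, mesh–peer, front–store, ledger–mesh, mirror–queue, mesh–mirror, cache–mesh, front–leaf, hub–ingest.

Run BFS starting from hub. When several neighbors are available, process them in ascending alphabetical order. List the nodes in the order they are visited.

Visit hub; enqueue front, ingest, store → queue [front, ingest, store]
Visit front; enqueue bridge, leaf, mesh, proxy, root → queue [ingest, store, bridge, leaf, mesh, proxy, root]
Visit ingest; enqueue ledger, queue, relay, router → queue [store, bridge, leaf, mesh, proxy, root, ledger, queue, relay, router]
Visit store → queue [bridge, leaf, mesh, proxy, root, ledger, queue, relay, router]
Visit bridge; enqueue cache, mirror → queue [leaf, mesh, proxy, root, ledger, queue, relay, router, cache, mirror]
Visit leaf → queue [mesh, proxy, root, ledger, queue, relay, router, cache, mirror]
Visit mesh; enqueue peer → queue [proxy, root, ledger, queue, relay, router, cache, mirror, peer]
Visit proxy → queue [root, ledger, queue, relay, router, cache, mirror, peer]
Visit root → queue [ledger, queue, relay, router, cache, mirror, peer]
Visit ledger → queue [queue, relay, router, cache, mirror, peer]
Visit queue → queue [relay, router, cache, mirror, peer]
Visit relay → queue [router, cache, mirror, peer]
Visit router → queue [cache, mirror, peer]
Visit cache → queue [mirror, peer]
Visit mirror → queue [peer]
Visit peer → queue []

hub → front → ingest → store → bridge → leaf → mesh → proxy → root → ledger → queue → relay → router → cache → mirror → peer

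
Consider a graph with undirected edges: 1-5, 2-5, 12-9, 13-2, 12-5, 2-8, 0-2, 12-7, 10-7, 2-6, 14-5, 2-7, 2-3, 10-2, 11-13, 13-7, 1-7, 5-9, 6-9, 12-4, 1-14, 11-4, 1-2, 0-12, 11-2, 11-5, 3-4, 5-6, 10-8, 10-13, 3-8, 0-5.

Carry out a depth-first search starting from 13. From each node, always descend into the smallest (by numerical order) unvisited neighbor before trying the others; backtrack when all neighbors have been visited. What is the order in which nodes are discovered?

13, 2, 0, 5, 1, 7, 10, 8, 3, 4, 11, 12, 9, 6, 14

Visit 13
13 → 2
2 → 0
0 → 5
5 → 1
1 → 7
7 → 10
10 → 8
8 → 3
3 → 4
4 → 11
4 → 12
12 → 9
9 → 6
1 → 14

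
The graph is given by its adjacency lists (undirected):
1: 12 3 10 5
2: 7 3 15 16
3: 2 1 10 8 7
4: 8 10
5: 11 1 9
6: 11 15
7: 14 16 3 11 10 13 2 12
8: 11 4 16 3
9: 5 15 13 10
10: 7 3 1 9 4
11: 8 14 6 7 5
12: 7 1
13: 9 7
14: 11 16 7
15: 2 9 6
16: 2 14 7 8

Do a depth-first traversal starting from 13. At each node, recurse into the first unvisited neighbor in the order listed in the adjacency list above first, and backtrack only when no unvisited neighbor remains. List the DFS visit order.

Visit 13
13 → 9
9 → 5
5 → 11
11 → 8
8 → 4
4 → 10
10 → 7
7 → 14
14 → 16
16 → 2
2 → 3
3 → 1
1 → 12
2 → 15
15 → 6

13 → 9 → 5 → 11 → 8 → 4 → 10 → 7 → 14 → 16 → 2 → 3 → 1 → 12 → 15 → 6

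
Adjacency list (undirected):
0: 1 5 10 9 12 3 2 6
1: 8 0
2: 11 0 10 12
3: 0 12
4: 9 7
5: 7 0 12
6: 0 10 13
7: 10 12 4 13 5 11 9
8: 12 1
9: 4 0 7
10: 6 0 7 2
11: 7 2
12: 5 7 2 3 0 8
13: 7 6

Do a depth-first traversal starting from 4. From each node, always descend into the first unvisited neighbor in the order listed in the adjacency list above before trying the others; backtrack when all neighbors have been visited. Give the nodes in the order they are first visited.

Visit 4
4 → 9
9 → 0
0 → 1
1 → 8
8 → 12
12 → 5
5 → 7
7 → 10
10 → 6
6 → 13
10 → 2
2 → 11
12 → 3

4 -> 9 -> 0 -> 1 -> 8 -> 12 -> 5 -> 7 -> 10 -> 6 -> 13 -> 2 -> 11 -> 3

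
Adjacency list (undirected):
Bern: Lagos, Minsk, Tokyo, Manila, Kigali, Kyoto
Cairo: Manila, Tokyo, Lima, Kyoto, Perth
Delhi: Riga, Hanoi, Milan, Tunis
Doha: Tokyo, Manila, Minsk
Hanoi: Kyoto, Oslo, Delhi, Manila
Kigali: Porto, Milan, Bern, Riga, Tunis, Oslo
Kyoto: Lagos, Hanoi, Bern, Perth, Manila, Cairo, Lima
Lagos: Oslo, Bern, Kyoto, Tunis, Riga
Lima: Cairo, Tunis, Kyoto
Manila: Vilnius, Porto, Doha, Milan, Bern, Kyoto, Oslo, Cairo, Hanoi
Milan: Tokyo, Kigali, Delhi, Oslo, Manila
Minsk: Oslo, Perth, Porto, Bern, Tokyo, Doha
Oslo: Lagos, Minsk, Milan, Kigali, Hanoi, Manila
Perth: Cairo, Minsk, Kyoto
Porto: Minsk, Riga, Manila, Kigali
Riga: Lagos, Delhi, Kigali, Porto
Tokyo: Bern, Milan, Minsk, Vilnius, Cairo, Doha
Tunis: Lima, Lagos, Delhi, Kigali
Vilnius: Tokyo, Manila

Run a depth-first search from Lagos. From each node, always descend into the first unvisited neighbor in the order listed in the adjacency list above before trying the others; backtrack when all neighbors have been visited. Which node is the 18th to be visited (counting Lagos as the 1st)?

Milan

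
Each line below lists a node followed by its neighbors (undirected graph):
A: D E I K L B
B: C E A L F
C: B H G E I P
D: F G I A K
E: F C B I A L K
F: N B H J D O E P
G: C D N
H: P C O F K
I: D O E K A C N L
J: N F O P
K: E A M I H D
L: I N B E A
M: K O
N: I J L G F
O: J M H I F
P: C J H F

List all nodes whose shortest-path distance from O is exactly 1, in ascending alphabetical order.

Level 0: O
Level 1: F, H, I, J, M
Level 2: A, B, C, D, E, K, L, N, P
Level 3: G

F, H, I, J, M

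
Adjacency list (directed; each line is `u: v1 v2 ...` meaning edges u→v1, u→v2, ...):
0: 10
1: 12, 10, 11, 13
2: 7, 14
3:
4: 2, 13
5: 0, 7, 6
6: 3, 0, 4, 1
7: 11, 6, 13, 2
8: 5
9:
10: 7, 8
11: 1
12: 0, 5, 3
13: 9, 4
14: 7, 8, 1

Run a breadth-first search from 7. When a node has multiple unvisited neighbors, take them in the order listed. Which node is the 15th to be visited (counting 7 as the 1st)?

5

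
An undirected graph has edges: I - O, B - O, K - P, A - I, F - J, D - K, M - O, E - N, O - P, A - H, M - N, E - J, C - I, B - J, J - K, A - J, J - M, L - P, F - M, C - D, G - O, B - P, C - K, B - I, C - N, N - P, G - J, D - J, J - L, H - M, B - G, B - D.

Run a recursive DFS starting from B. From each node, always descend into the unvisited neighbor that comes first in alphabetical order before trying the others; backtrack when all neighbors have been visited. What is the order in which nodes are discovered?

B → D → C → I → A → H → M → F → J → E → N → P → K → L → O → G

Visit B
B → D
D → C
C → I
I → A
A → H
H → M
M → F
F → J
J → E
E → N
N → P
P → K
P → L
P → O
O → G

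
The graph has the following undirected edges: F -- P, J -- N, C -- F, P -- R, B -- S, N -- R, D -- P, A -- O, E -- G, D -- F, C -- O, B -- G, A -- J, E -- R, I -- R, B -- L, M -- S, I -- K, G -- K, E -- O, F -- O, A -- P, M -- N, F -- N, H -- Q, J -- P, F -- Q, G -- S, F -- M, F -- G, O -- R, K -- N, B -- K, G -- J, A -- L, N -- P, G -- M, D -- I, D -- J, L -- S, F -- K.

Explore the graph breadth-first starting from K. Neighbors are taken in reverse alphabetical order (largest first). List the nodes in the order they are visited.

Visit K; enqueue N, I, G, F, B → queue [N, I, G, F, B]
Visit N; enqueue R, P, M, J → queue [I, G, F, B, R, P, M, J]
Visit I; enqueue D → queue [G, F, B, R, P, M, J, D]
Visit G; enqueue S, E → queue [F, B, R, P, M, J, D, S, E]
Visit F; enqueue Q, O, C → queue [B, R, P, M, J, D, S, E, Q, O, C]
Visit B; enqueue L → queue [R, P, M, J, D, S, E, Q, O, C, L]
Visit R → queue [P, M, J, D, S, E, Q, O, C, L]
Visit P; enqueue A → queue [M, J, D, S, E, Q, O, C, L, A]
Visit M → queue [J, D, S, E, Q, O, C, L, A]
Visit J → queue [D, S, E, Q, O, C, L, A]
Visit D → queue [S, E, Q, O, C, L, A]
Visit S → queue [E, Q, O, C, L, A]
Visit E → queue [Q, O, C, L, A]
Visit Q; enqueue H → queue [O, C, L, A, H]
Visit O → queue [C, L, A, H]
Visit C → queue [L, A, H]
Visit L → queue [A, H]
Visit A → queue [H]
Visit H → queue []

K → N → I → G → F → B → R → P → M → J → D → S → E → Q → O → C → L → A → H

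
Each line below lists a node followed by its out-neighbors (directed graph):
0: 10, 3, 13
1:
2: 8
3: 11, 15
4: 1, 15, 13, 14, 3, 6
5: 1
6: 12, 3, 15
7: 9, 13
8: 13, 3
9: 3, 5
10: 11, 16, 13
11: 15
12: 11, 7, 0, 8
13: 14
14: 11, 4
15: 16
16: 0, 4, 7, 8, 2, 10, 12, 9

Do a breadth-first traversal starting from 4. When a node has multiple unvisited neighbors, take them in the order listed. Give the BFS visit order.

4, 1, 15, 13, 14, 3, 6, 16, 11, 12, 0, 7, 8, 2, 10, 9, 5

Visit 4; enqueue 1, 15, 13, 14, 3, 6 → queue [1, 15, 13, 14, 3, 6]
Visit 1 → queue [15, 13, 14, 3, 6]
Visit 15; enqueue 16 → queue [13, 14, 3, 6, 16]
Visit 13 → queue [14, 3, 6, 16]
Visit 14; enqueue 11 → queue [3, 6, 16, 11]
Visit 3 → queue [6, 16, 11]
Visit 6; enqueue 12 → queue [16, 11, 12]
Visit 16; enqueue 0, 7, 8, 2, 10, 9 → queue [11, 12, 0, 7, 8, 2, 10, 9]
Visit 11 → queue [12, 0, 7, 8, 2, 10, 9]
Visit 12 → queue [0, 7, 8, 2, 10, 9]
Visit 0 → queue [7, 8, 2, 10, 9]
Visit 7 → queue [8, 2, 10, 9]
Visit 8 → queue [2, 10, 9]
Visit 2 → queue [10, 9]
Visit 10 → queue [9]
Visit 9; enqueue 5 → queue [5]
Visit 5 → queue []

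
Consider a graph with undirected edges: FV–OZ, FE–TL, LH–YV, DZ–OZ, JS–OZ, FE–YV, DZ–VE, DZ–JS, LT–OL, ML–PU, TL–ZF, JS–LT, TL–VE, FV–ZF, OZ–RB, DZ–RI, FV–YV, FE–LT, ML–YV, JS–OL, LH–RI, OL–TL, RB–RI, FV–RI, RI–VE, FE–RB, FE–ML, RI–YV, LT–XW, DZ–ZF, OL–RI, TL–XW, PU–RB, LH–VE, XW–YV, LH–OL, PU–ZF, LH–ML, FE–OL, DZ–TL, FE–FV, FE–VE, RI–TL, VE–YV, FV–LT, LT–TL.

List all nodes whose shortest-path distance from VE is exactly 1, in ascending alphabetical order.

DZ, FE, LH, RI, TL, YV

Level 0: VE
Level 1: DZ, FE, LH, RI, TL, YV
Level 2: FV, JS, LT, ML, OL, OZ, RB, XW, ZF
Level 3: PU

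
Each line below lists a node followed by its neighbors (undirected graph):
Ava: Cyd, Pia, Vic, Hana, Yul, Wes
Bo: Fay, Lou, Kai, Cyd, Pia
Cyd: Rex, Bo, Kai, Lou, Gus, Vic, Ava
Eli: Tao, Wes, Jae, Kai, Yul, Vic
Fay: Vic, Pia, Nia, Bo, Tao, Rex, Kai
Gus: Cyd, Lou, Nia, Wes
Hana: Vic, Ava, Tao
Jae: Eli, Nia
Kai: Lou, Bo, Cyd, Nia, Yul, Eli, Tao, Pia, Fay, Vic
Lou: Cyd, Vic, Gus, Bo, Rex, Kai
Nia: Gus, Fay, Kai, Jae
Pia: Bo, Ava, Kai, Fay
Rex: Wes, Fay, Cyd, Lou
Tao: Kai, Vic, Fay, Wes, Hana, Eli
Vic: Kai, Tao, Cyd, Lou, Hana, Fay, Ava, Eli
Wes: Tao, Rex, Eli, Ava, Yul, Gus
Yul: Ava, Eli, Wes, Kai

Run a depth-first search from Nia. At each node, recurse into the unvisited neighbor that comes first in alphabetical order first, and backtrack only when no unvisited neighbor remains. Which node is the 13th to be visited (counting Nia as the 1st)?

Wes

Visit Nia
Nia → Fay
Fay → Bo
Bo → Cyd
Cyd → Ava
Ava → Hana
Hana → Tao
Tao → Eli
Eli → Jae
Eli → Kai
Kai → Lou
Lou → Gus
Gus → Wes
Wes → Rex
Wes → Yul
Lou → Vic
Kai → Pia

Visit order: Nia, Fay, Bo, Cyd, Ava, Hana, Tao, Eli, Jae, Kai, Lou, Gus, Wes, Rex, Yul, Vic, Pia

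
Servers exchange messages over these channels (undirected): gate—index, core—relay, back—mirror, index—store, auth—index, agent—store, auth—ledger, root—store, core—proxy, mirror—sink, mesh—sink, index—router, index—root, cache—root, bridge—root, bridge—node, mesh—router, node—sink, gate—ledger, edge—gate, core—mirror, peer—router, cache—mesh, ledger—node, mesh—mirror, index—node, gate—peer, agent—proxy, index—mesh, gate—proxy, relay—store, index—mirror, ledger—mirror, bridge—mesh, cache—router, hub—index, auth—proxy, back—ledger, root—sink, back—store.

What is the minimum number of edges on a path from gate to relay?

3

Level 0: gate
Level 1: edge, index, ledger, peer, proxy
Level 2: agent, auth, back, core, hub, mesh, mirror, node, root, router, store
Level 3: bridge, cache, relay, sink
relay first appears at level 3.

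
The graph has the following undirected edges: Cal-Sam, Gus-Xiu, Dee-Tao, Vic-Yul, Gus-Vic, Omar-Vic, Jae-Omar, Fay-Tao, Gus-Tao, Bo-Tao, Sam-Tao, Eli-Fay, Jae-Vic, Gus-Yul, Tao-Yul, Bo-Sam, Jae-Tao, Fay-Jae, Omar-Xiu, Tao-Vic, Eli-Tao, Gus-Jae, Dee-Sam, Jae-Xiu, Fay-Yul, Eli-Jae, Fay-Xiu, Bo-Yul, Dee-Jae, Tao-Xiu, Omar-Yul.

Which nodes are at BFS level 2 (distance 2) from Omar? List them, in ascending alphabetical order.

Bo, Dee, Eli, Fay, Gus, Tao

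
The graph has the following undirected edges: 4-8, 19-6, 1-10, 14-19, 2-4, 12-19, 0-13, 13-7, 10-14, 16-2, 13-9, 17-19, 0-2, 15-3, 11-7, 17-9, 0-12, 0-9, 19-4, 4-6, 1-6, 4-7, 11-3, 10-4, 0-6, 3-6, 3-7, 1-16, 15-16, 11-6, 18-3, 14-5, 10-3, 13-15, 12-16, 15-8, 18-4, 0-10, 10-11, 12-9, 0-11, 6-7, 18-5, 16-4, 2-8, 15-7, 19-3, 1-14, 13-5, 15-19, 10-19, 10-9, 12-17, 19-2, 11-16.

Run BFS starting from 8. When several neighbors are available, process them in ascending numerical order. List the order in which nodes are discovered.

8 2 4 15 0 16 19 6 7 10 18 3 13 9 11 12 1 14 17 5

Visit 8; enqueue 2, 4, 15 → queue [2, 4, 15]
Visit 2; enqueue 0, 16, 19 → queue [4, 15, 0, 16, 19]
Visit 4; enqueue 6, 7, 10, 18 → queue [15, 0, 16, 19, 6, 7, 10, 18]
Visit 15; enqueue 3, 13 → queue [0, 16, 19, 6, 7, 10, 18, 3, 13]
Visit 0; enqueue 9, 11, 12 → queue [16, 19, 6, 7, 10, 18, 3, 13, 9, 11, 12]
Visit 16; enqueue 1 → queue [19, 6, 7, 10, 18, 3, 13, 9, 11, 12, 1]
Visit 19; enqueue 14, 17 → queue [6, 7, 10, 18, 3, 13, 9, 11, 12, 1, 14, 17]
Visit 6 → queue [7, 10, 18, 3, 13, 9, 11, 12, 1, 14, 17]
Visit 7 → queue [10, 18, 3, 13, 9, 11, 12, 1, 14, 17]
Visit 10 → queue [18, 3, 13, 9, 11, 12, 1, 14, 17]
Visit 18; enqueue 5 → queue [3, 13, 9, 11, 12, 1, 14, 17, 5]
Visit 3 → queue [13, 9, 11, 12, 1, 14, 17, 5]
Visit 13 → queue [9, 11, 12, 1, 14, 17, 5]
Visit 9 → queue [11, 12, 1, 14, 17, 5]
Visit 11 → queue [12, 1, 14, 17, 5]
Visit 12 → queue [1, 14, 17, 5]
Visit 1 → queue [14, 17, 5]
Visit 14 → queue [17, 5]
Visit 17 → queue [5]
Visit 5 → queue []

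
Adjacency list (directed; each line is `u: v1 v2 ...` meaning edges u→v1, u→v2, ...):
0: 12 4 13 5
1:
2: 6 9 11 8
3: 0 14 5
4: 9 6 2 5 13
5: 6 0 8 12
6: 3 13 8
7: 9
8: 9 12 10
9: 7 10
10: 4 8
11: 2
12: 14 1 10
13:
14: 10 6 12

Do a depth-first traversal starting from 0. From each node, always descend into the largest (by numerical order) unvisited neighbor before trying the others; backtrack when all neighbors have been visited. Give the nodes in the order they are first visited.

0 → 13 → 12 → 14 → 10 → 8 → 9 → 7 → 4 → 6 → 3 → 5 → 2 → 11 → 1

Visit 0
0 → 13
0 → 12
12 → 14
14 → 10
10 → 8
8 → 9
9 → 7
10 → 4
4 → 6
6 → 3
3 → 5
4 → 2
2 → 11
12 → 1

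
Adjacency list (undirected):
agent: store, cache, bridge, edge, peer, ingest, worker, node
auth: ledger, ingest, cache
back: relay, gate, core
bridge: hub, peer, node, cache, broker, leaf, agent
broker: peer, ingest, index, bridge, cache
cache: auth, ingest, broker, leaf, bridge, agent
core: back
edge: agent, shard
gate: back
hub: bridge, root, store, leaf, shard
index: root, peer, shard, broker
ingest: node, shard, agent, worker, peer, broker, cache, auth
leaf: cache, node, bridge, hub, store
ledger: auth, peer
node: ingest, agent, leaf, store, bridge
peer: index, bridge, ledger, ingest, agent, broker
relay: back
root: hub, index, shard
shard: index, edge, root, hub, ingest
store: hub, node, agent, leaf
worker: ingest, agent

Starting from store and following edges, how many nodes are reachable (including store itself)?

17

BFS from store visits: store, agent, hub, leaf, node, bridge, cache, edge, ingest, peer, worker, root, shard, broker, auth, index, ledger
Reachable nodes: 17 of 21 total.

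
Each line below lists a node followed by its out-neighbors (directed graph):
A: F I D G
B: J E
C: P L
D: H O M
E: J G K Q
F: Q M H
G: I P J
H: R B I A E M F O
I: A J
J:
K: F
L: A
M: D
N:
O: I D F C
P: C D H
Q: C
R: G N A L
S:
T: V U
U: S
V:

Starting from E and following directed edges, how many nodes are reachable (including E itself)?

18

BFS from E visits: E, J, G, K, Q, I, P, F, C, A, D, H, M, L, O, R, B, N
Reachable nodes: 18 of 22 total.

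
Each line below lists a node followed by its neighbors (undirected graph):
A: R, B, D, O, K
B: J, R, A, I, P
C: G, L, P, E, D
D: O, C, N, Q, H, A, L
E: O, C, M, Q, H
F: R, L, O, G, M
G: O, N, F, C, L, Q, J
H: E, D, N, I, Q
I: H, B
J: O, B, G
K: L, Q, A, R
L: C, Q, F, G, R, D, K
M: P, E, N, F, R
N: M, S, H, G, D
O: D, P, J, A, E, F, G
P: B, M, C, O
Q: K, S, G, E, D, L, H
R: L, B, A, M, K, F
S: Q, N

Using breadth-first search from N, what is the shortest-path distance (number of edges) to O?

2

Level 0: N
Level 1: D, G, H, M, S
Level 2: A, C, E, F, I, J, L, O, P, Q, R
Level 3: B, K
O first appears at level 2.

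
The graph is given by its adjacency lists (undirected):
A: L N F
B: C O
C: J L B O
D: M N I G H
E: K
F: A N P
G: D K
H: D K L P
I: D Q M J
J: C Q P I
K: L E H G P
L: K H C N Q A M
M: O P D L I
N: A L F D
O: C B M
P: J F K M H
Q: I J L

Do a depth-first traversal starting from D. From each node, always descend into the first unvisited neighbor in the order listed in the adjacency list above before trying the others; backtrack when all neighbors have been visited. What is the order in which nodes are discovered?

D M O C J Q I L K E H P F A N G B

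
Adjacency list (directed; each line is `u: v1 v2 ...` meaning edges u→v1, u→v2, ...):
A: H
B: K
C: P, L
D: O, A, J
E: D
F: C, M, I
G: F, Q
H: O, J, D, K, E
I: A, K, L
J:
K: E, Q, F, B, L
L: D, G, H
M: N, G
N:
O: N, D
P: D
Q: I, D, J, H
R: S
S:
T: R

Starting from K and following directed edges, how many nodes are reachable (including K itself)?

17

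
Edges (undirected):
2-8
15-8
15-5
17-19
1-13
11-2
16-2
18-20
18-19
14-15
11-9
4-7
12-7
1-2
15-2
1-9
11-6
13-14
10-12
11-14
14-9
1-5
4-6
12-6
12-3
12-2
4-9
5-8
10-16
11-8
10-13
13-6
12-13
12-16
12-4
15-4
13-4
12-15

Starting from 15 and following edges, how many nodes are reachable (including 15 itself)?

16

BFS from 15 visits: 15, 14, 12, 8, 5, 4, 2, 13, 11, 9, 16, 10, 7, 6, 3, 1
Reachable nodes: 16 of 20 total.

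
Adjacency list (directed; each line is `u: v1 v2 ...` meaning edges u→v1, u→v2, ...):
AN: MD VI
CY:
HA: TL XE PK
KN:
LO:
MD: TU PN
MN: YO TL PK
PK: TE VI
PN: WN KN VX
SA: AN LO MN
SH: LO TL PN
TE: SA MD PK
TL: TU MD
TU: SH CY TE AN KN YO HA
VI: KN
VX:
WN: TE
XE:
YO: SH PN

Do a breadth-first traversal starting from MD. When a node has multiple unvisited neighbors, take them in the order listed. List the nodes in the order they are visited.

MD → TU → PN → SH → CY → TE → AN → KN → YO → HA → WN → VX → LO → TL → SA → PK → VI → XE → MN

Visit MD; enqueue TU, PN → queue [TU, PN]
Visit TU; enqueue SH, CY, TE, AN, KN, YO, HA → queue [PN, SH, CY, TE, AN, KN, YO, HA]
Visit PN; enqueue WN, VX → queue [SH, CY, TE, AN, KN, YO, HA, WN, VX]
Visit SH; enqueue LO, TL → queue [CY, TE, AN, KN, YO, HA, WN, VX, LO, TL]
Visit CY → queue [TE, AN, KN, YO, HA, WN, VX, LO, TL]
Visit TE; enqueue SA, PK → queue [AN, KN, YO, HA, WN, VX, LO, TL, SA, PK]
Visit AN; enqueue VI → queue [KN, YO, HA, WN, VX, LO, TL, SA, PK, VI]
Visit KN → queue [YO, HA, WN, VX, LO, TL, SA, PK, VI]
Visit YO → queue [HA, WN, VX, LO, TL, SA, PK, VI]
Visit HA; enqueue XE → queue [WN, VX, LO, TL, SA, PK, VI, XE]
Visit WN → queue [VX, LO, TL, SA, PK, VI, XE]
Visit VX → queue [LO, TL, SA, PK, VI, XE]
Visit LO → queue [TL, SA, PK, VI, XE]
Visit TL → queue [SA, PK, VI, XE]
Visit SA; enqueue MN → queue [PK, VI, XE, MN]
Visit PK → queue [VI, XE, MN]
Visit VI → queue [XE, MN]
Visit XE → queue [MN]
Visit MN → queue []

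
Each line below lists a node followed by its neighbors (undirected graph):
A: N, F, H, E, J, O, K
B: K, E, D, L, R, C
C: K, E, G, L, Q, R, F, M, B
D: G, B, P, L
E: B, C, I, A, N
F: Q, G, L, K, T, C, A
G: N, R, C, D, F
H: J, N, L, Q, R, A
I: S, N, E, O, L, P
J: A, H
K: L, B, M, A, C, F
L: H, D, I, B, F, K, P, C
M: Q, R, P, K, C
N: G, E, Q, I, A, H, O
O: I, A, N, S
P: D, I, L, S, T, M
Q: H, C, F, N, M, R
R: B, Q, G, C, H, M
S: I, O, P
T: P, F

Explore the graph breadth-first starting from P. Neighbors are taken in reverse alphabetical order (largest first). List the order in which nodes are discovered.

P, T, S, M, L, I, D, F, O, R, Q, K, C, H, B, N, E, G, A, J

Visit P; enqueue T, S, M, L, I, D → queue [T, S, M, L, I, D]
Visit T; enqueue F → queue [S, M, L, I, D, F]
Visit S; enqueue O → queue [M, L, I, D, F, O]
Visit M; enqueue R, Q, K, C → queue [L, I, D, F, O, R, Q, K, C]
Visit L; enqueue H, B → queue [I, D, F, O, R, Q, K, C, H, B]
Visit I; enqueue N, E → queue [D, F, O, R, Q, K, C, H, B, N, E]
Visit D; enqueue G → queue [F, O, R, Q, K, C, H, B, N, E, G]
Visit F; enqueue A → queue [O, R, Q, K, C, H, B, N, E, G, A]
Visit O → queue [R, Q, K, C, H, B, N, E, G, A]
Visit R → queue [Q, K, C, H, B, N, E, G, A]
Visit Q → queue [K, C, H, B, N, E, G, A]
Visit K → queue [C, H, B, N, E, G, A]
Visit C → queue [H, B, N, E, G, A]
Visit H; enqueue J → queue [B, N, E, G, A, J]
Visit B → queue [N, E, G, A, J]
Visit N → queue [E, G, A, J]
Visit E → queue [G, A, J]
Visit G → queue [A, J]
Visit A → queue [J]
Visit J → queue []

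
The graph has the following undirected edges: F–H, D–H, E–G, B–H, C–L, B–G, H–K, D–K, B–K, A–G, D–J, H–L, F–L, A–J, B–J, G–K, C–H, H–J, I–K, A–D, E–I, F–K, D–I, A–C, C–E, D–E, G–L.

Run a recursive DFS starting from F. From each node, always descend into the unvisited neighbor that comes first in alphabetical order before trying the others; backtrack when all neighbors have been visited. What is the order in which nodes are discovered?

F, H, B, G, A, C, E, D, I, K, J, L

Visit F
F → H
H → B
B → G
G → A
A → C
C → E
E → D
D → I
I → K
D → J
C → L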